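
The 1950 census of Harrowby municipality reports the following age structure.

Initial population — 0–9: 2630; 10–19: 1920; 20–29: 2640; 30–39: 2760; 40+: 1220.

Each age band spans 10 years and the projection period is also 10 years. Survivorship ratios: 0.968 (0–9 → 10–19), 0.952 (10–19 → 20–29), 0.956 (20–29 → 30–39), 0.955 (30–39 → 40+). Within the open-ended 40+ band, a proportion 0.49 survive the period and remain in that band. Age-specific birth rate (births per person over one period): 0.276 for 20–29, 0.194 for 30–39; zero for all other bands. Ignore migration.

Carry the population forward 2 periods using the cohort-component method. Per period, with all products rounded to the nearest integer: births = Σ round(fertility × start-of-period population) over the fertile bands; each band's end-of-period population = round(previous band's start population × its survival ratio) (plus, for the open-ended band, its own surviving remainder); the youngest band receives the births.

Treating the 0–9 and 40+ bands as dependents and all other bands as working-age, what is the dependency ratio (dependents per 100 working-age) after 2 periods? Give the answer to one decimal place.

Numbering the bands 1..5 from youngest to oldest:
— Period 1 —
Births: 2640 × 0.276 = 729  |  2760 × 0.194 = 535 ⇒ total 1264
Band 2: 2630 × 0.968 = 2546
Band 3: 1920 × 0.952 = 1828
Band 4: 2640 × 0.956 = 2524
Band 5: 2760 × 0.955 + 1220 × 0.49 = 2636 + 598 = 3234
Population now: 0–9=1264, 10–19=2546, 20–29=1828, 30–39=2524, 40+=3234
— Period 2 —
Births: 1828 × 0.276 = 505  |  2524 × 0.194 = 490 ⇒ total 995
Band 2: 1264 × 0.968 = 1224
Band 3: 2546 × 0.952 = 2424
Band 4: 1828 × 0.956 = 1748
Band 5: 2524 × 0.955 + 3234 × 0.49 = 2410 + 1585 = 3995
Population now: 0–9=995, 10–19=1224, 20–29=2424, 30–39=1748, 40+=3995
Dependents (band 0–9 + band 40+) = 995 + 3995 = 4990; working-age = 5396; ratio = 4990/5396 × 100 = 92.5

92.5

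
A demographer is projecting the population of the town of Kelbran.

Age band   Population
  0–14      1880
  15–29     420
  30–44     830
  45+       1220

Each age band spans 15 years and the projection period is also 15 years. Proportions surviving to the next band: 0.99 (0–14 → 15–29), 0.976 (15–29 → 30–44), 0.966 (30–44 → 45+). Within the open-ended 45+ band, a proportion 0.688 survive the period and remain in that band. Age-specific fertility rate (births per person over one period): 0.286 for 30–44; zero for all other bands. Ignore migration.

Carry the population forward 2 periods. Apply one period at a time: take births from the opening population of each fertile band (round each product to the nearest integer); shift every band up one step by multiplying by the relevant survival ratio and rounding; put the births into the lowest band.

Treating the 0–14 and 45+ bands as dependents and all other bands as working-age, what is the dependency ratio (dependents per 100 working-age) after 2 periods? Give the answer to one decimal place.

Period 1:
Births: 830 × 0.286 = 237
15–29: 1880 × 0.99 = 1861
30–44: 420 × 0.976 = 410
45+: 830 × 0.966 + 1220 × 0.688 = 802 + 839 = 1641
End of period: [237, 1861, 410, 1641]
Period 2:
Births: 410 × 0.286 = 117
15–29: 237 × 0.99 = 235
30–44: 1861 × 0.976 = 1816
45+: 410 × 0.966 + 1641 × 0.688 = 396 + 1129 = 1525
End of period: [117, 235, 1816, 1525]
Dependents (band 0–14 + band 45+) = 117 + 1525 = 1642; working-age = 2051; ratio = 1642/2051 × 100 = 80.1

80.1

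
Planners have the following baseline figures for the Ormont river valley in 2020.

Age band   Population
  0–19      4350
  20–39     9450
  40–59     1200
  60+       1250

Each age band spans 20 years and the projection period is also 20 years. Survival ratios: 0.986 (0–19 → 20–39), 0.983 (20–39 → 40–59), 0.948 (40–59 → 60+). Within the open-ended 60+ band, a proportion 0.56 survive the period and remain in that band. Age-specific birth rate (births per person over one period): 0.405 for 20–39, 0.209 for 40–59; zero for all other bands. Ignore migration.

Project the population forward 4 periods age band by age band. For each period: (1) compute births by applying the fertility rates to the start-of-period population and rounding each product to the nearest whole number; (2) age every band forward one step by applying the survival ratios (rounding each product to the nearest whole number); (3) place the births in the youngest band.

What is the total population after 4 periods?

Period 1:
Births: 9450 × 0.405 = 3827 ; 1200 × 0.209 = 251 — total 4078
20–39: 4350 × 0.986 = 4289
40–59: 9450 × 0.983 = 9289
60+: 1200 × 0.948 + 1250 × 0.56 = 1138 + 700 = 1838
Population now: 0–19=4078, 20–39=4289, 40–59=9289, 60+=1838
Period 2:
Births: 4289 × 0.405 = 1737 ; 9289 × 0.209 = 1941 — total 3678
20–39: 4078 × 0.986 = 4021
40–59: 4289 × 0.983 = 4216
60+: 9289 × 0.948 + 1838 × 0.56 = 8806 + 1029 = 9835
Population now: 0–19=3678, 20–39=4021, 40–59=4216, 60+=9835
Period 3:
Births: 4021 × 0.405 = 1629 ; 4216 × 0.209 = 881 — total 2510
20–39: 3678 × 0.986 = 3627
40–59: 4021 × 0.983 = 3953
60+: 4216 × 0.948 + 9835 × 0.56 = 3997 + 5508 = 9505
Population now: 0–19=2510, 20–39=3627, 40–59=3953, 60+=9505
Period 4:
Births: 3627 × 0.405 = 1469 ; 3953 × 0.209 = 826 — total 2295
20–39: 2510 × 0.986 = 2475
40–59: 3627 × 0.983 = 3565
60+: 3953 × 0.948 + 9505 × 0.56 = 3747 + 5323 = 9070
Population now: 0–19=2295, 20–39=2475, 40–59=3565, 60+=9070
Total after period 4: 2295 + 2475 + 3565 + 9070 = 17405

17405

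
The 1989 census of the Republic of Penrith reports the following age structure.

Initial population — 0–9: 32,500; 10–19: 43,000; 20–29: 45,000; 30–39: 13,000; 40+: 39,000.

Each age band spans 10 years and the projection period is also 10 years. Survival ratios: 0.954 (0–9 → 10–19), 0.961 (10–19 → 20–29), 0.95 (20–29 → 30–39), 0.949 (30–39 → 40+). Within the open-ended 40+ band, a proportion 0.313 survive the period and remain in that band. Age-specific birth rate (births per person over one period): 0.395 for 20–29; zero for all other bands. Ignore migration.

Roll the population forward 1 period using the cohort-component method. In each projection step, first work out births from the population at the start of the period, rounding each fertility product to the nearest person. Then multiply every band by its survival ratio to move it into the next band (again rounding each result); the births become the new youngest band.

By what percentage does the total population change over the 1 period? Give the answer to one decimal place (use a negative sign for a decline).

-8.8

Let group 1 be 0–9 through group 5 = 40+.
Period 1:
Births: 45000 × 0.395 = 17775
Group 2: 32500 × 0.954 = 31005
Group 3: 43000 × 0.961 = 41323
Group 4: 45000 × 0.95 = 42750
Group 5: 13000 × 0.949 + 39000 × 0.313 = 12337 + 12207 = 24544
End of period: [17775, 31005, 41323, 42750, 24544]
Total: 172500 → 157397; change = -15103; percentage change = -8.8%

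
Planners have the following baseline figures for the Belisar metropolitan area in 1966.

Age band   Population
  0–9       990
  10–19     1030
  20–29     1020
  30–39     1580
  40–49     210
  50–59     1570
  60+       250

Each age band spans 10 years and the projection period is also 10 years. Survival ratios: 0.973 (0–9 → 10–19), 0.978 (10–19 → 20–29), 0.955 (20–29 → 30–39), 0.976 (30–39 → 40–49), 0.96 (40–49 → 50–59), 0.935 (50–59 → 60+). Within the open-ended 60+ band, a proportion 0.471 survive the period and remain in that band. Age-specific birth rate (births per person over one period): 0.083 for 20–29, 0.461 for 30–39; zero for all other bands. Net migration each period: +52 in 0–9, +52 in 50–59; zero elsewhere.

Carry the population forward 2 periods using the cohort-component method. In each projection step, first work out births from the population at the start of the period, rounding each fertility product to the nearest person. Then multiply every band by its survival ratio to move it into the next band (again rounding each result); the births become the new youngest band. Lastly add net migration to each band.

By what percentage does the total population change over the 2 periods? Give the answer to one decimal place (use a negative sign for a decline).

Period 1.
Births: 1020 × 0.083 = 85, 1580 × 0.461 = 728 → total 813
10–19: 990 × 0.973 = 963
20–29: 1030 × 0.978 = 1007
30–39: 1020 × 0.955 = 974
40–49: 1580 × 0.976 = 1542
50–59: 210 × 0.96 = 202
60+: 1570 × 0.935 + 250 × 0.471 = 1468 + 118 = 1586
Net migration: 0–9 + 52 → 865; 50–59 + 52 → 254
Giving 865 / 963 / 1007 / 974 / 1542 / 254 / 1586.
Period 2.
Births: 1007 × 0.083 = 84, 974 × 0.461 = 449 → total 533
10–19: 865 × 0.973 = 842
20–29: 963 × 0.978 = 942
30–39: 1007 × 0.955 = 962
40–49: 974 × 0.976 = 951
50–59: 1542 × 0.96 = 1480
60+: 254 × 0.935 + 1586 × 0.471 = 237 + 747 = 984
Net migration: 0–9 + 52 → 585; 50–59 + 52 → 1532
Giving 585 / 842 / 942 / 962 / 951 / 1532 / 984.
Total: 6650 → 6798; change = 148; percentage change = 2.2%

2.2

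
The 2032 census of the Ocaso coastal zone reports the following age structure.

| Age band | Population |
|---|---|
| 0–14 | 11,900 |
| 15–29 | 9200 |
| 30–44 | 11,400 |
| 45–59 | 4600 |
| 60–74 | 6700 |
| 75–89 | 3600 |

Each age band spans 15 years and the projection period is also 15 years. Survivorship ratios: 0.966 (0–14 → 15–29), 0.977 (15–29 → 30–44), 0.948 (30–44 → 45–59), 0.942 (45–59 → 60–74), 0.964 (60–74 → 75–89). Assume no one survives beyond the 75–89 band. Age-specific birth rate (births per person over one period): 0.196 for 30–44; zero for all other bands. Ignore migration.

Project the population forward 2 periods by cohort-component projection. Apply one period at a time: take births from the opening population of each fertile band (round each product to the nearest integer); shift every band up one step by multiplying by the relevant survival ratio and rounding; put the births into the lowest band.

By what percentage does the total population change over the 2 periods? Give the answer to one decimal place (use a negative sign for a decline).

Period 1:
Births: 11400 × 0.196 = 2234
15–29: 11900 × 0.966 = 11495
30–44: 9200 × 0.977 = 8988
45–59: 11400 × 0.948 = 10807
60–74: 4600 × 0.942 = 4333
75–89: 6700 × 0.964 = 6459
End of period: [2234, 11495, 8988, 10807, 4333, 6459]
Period 2:
Births: 8988 × 0.196 = 1762
15–29: 2234 × 0.966 = 2158
30–44: 11495 × 0.977 = 11231
45–59: 8988 × 0.948 = 8521
60–74: 10807 × 0.942 = 10180
75–89: 4333 × 0.964 = 4177
End of period: [1762, 2158, 11231, 8521, 10180, 4177]
Total: 47400 → 38029; change = -9371; percentage change = -19.8%

-19.8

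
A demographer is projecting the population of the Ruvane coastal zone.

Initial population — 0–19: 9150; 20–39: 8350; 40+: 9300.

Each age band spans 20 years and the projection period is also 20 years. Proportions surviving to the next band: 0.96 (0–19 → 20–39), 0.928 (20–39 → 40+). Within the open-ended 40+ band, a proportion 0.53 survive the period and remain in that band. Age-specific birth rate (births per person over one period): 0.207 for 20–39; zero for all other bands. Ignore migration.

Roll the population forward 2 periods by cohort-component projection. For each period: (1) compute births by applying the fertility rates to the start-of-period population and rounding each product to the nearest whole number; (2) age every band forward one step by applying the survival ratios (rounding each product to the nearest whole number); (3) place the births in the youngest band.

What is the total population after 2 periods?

Numbering the bands 1..3 from youngest to oldest:
— Period 1 —
Births: 8350 × 0.207 = 1728
Band 2: 9150 × 0.96 = 8784
Band 3: 8350 × 0.928 + 9300 × 0.53 = 7749 + 4929 = 12678
Population now: 0–19=1728, 20–39=8784, 40+=12678
— Period 2 —
Births: 8784 × 0.207 = 1818
Band 2: 1728 × 0.96 = 1659
Band 3: 8784 × 0.928 + 12678 × 0.53 = 8152 + 6719 = 14871
Population now: 0–19=1818, 20–39=1659, 40+=14871
Total after period 2: 1818 + 1659 + 14871 = 18348

18348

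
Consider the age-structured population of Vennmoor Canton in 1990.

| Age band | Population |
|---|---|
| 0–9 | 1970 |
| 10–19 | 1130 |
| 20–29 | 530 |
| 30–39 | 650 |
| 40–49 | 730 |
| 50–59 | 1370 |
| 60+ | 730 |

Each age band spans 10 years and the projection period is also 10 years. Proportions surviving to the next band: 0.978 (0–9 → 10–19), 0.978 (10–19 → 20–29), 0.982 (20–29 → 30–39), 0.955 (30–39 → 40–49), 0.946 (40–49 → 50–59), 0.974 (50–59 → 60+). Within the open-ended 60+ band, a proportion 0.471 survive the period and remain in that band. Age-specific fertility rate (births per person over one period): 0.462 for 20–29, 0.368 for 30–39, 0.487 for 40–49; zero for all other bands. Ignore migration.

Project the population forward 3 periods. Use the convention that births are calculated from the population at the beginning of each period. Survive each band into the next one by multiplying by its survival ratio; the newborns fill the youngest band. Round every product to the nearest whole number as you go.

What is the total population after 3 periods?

After projecting period 1:
Births: 530 × 0.462 = 245, 650 × 0.368 = 239, 730 × 0.487 = 356 ⇒ total 840
10–19: 1970 × 0.978 = 1927
20–29: 1130 × 0.978 = 1105
30–39: 530 × 0.982 = 520
40–49: 650 × 0.955 = 621
50–59: 730 × 0.946 = 691
60+: 1370 × 0.974 + 730 × 0.471 = 1334 + 344 = 1678
Giving 840 / 1927 / 1105 / 520 / 621 / 691 / 1678.
After projecting period 2:
Births: 1105 × 0.462 = 511, 520 × 0.368 = 191, 621 × 0.487 = 302 ⇒ total 1004
10–19: 840 × 0.978 = 822
20–29: 1927 × 0.978 = 1885
30–39: 1105 × 0.982 = 1085
40–49: 520 × 0.955 = 497
50–59: 621 × 0.946 = 587
60+: 691 × 0.974 + 1678 × 0.471 = 673 + 790 = 1463
Giving 1004 / 822 / 1885 / 1085 / 497 / 587 / 1463.
After projecting period 3:
Births: 1885 × 0.462 = 871, 1085 × 0.368 = 399, 497 × 0.487 = 242 ⇒ total 1512
10–19: 1004 × 0.978 = 982
20–29: 822 × 0.978 = 804
30–39: 1885 × 0.982 = 1851
40–49: 1085 × 0.955 = 1036
50–59: 497 × 0.946 = 470
60+: 587 × 0.974 + 1463 × 0.471 = 572 + 689 = 1261
Giving 1512 / 982 / 804 / 1851 / 1036 / 470 / 1261.
Total after period 3: 1512 + 982 + 804 + 1851 + 1036 + 470 + 1261 = 7916

7916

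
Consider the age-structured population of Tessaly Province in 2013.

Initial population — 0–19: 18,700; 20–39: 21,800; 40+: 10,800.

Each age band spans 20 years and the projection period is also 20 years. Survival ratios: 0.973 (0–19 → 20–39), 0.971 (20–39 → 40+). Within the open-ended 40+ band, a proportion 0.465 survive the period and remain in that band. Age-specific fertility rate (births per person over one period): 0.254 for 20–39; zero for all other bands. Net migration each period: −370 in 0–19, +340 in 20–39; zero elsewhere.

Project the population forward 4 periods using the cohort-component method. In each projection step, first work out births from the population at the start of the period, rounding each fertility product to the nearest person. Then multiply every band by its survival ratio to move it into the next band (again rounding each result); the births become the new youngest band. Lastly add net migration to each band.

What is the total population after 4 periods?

15471

Numbering the groups 1..3 from youngest to oldest:
Period 1:
Births: 21800 * 0.254 = 5537
Group 2: 18700 * 0.973 = 18195
Group 3: 21800 * 0.971 + 10800 * 0.465 = 21168 + 5022 = 26190
Net migration: Group 1 − 370 → 5167; Group 2 + 340 → 18535
End of period: [5167, 18535, 26190]
Period 2:
Births: 18535 * 0.254 = 4708
Group 2: 5167 * 0.973 = 5027
Group 3: 18535 * 0.971 + 26190 * 0.465 = 17997 + 12178 = 30175
Net migration: Group 1 − 370 → 4338; Group 2 + 340 → 5367
End of period: [4338, 5367, 30175]
Period 3:
Births: 5367 * 0.254 = 1363
Group 2: 4338 * 0.973 = 4221
Group 3: 5367 * 0.971 + 30175 * 0.465 = 5211 + 14031 = 19242
Net migration: Group 1 − 370 → 993; Group 2 + 340 → 4561
End of period: [993, 4561, 19242]
Period 4:
Births: 4561 * 0.254 = 1158
Group 2: 993 * 0.973 = 966
Group 3: 4561 * 0.971 + 19242 * 0.465 = 4429 + 8948 = 13377
Net migration: Group 1 − 370 → 788; Group 2 + 340 → 1306
End of period: [788, 1306, 13377]
Total after period 4: 788 + 1306 + 13377 = 15471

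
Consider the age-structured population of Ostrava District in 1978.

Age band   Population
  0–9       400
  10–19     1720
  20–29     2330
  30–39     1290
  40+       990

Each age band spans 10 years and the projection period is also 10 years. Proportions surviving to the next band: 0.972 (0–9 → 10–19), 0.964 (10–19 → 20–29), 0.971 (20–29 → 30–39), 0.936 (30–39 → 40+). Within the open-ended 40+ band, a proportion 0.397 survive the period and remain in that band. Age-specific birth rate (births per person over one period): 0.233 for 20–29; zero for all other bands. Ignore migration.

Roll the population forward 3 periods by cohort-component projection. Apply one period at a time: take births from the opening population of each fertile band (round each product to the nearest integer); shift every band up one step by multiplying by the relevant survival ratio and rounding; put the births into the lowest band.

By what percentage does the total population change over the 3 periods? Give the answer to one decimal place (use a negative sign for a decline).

Call the groups 1 to 5, youngest first.
Period 1:
Births: 2330 * 0.233 = 543
Group 2: 400 * 0.972 = 389
Group 3: 1720 * 0.964 = 1658
Group 4: 2330 * 0.971 = 2262
Group 5: 1290 * 0.936 + 990 * 0.397 = 1207 + 393 = 1600
→ [543, 389, 1658, 2262, 1600]
Period 2:
Births: 1658 * 0.233 = 386
Group 2: 543 * 0.972 = 528
Group 3: 389 * 0.964 = 375
Group 4: 1658 * 0.971 = 1610
Group 5: 2262 * 0.936 + 1600 * 0.397 = 2117 + 635 = 2752
→ [386, 528, 375, 1610, 2752]
Period 3:
Births: 375 * 0.233 = 87
Group 2: 386 * 0.972 = 375
Group 3: 528 * 0.964 = 509
Group 4: 375 * 0.971 = 364
Group 5: 1610 * 0.936 + 2752 * 0.397 = 1507 + 1093 = 2600
→ [87, 375, 509, 364, 2600]
Total: 6730 → 3935; change = -2795; percentage change = -41.5%

-41.5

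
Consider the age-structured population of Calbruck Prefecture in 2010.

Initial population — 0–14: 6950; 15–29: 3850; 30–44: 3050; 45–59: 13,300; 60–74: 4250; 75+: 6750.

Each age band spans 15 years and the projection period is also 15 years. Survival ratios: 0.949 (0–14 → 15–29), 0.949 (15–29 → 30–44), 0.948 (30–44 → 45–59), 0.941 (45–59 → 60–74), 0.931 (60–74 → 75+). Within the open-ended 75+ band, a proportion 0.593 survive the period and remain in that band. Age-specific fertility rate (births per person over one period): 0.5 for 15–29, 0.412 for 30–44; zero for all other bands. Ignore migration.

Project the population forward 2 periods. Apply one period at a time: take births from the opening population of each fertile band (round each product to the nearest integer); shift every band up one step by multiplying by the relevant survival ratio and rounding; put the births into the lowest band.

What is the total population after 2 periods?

After projecting period 1:
Births: 3850 * 0.5 = 1925  |  3050 * 0.412 = 1257 → 3182
15–29: 6950 * 0.949 = 6596
30–44: 3850 * 0.949 = 3654
45–59: 3050 * 0.948 = 2891
60–74: 13300 * 0.941 = 12515
75+: 4250 * 0.931 + 6750 * 0.593 = 3957 + 4003 = 7960
→ [3182, 6596, 3654, 2891, 12515, 7960]
After projecting period 2:
Births: 6596 * 0.5 = 3298  |  3654 * 0.412 = 1505 → 4803
15–29: 3182 * 0.949 = 3020
30–44: 6596 * 0.949 = 6260
45–59: 3654 * 0.948 = 3464
60–74: 2891 * 0.941 = 2720
75+: 12515 * 0.931 + 7960 * 0.593 = 11651 + 4720 = 16371
→ [4803, 3020, 6260, 3464, 2720, 16371]
Total after period 2: 4803 + 3020 + 6260 + 3464 + 2720 + 16371 = 36638

36638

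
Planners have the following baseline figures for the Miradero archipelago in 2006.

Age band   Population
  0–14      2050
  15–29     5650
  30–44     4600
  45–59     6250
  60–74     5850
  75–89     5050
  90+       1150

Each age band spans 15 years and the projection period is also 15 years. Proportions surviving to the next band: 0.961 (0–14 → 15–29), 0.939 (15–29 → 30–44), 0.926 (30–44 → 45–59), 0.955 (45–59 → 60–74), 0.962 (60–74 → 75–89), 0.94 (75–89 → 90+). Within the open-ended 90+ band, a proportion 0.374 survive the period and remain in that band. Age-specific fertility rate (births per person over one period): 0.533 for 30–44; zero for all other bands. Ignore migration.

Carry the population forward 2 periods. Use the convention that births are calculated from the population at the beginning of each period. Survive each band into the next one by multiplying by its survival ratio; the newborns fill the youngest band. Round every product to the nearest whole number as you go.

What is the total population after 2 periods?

[period 1]
Births: 4600 × 0.533 = 2452
15–29: 2050 × 0.961 = 1970
30–44: 5650 × 0.939 = 5305
45–59: 4600 × 0.926 = 4260
60–74: 6250 × 0.955 = 5969
75–89: 5850 × 0.962 = 5628
90+: 5050 × 0.94 + 1150 × 0.374 = 4747 + 430 = 5177
Population now: 0–14=2452, 15–29=1970, 30–44=5305, 45–59=4260, 60–74=5969, 75–89=5628, 90+=5177
[period 2]
Births: 5305 × 0.533 = 2828
15–29: 2452 × 0.961 = 2356
30–44: 1970 × 0.939 = 1850
45–59: 5305 × 0.926 = 4912
60–74: 4260 × 0.955 = 4068
75–89: 5969 × 0.962 = 5742
90+: 5628 × 0.94 + 5177 × 0.374 = 5290 + 1936 = 7226
Population now: 0–14=2828, 15–29=2356, 30–44=1850, 45–59=4912, 60–74=4068, 75–89=5742, 90+=7226
Total after period 2: 2828 + 2356 + 1850 + 4912 + 4068 + 5742 + 7226 = 28982

28982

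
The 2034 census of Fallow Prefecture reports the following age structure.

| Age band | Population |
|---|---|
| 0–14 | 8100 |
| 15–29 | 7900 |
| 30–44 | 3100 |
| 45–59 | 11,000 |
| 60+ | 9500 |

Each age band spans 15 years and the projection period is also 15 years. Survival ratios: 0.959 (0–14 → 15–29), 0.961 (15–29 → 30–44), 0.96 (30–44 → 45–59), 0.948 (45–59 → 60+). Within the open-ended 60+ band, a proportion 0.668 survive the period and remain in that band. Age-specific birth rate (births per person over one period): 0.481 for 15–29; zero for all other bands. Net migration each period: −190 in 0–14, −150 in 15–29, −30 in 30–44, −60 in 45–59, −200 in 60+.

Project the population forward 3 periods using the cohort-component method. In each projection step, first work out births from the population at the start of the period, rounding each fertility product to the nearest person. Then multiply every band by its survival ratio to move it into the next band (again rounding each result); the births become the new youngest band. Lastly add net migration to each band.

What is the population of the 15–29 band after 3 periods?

[period 1]
Births: 7900 * 0.481 = 3800
15–29: 8100 * 0.959 = 7768
30–44: 7900 * 0.961 = 7592
45–59: 3100 * 0.96 = 2976
60+: 11000 * 0.948 + 9500 * 0.668 = 10428 + 6346 = 16774
Net migration: 0–14 − 190 → 3610; 15–29 − 150 → 7618; 30–44 − 30 → 7562; 45–59 − 60 → 2916; 60+ − 200 → 16574
End of period: [3610, 7618, 7562, 2916, 16574]
[period 2]
Births: 7618 * 0.481 = 3664
15–29: 3610 * 0.959 = 3462
30–44: 7618 * 0.961 = 7321
45–59: 7562 * 0.96 = 7260
60+: 2916 * 0.948 + 16574 * 0.668 = 2764 + 11071 = 13835
Net migration: 0–14 − 190 → 3474; 15–29 − 150 → 3312; 30–44 − 30 → 7291; 45–59 − 60 → 7200; 60+ − 200 → 13635
End of period: [3474, 3312, 7291, 7200, 13635]
[period 3]
Births: 3312 * 0.481 = 1593
15–29: 3474 * 0.959 = 3332
30–44: 3312 * 0.961 = 3183
45–59: 7291 * 0.96 = 6999
60+: 7200 * 0.948 + 13635 * 0.668 = 6826 + 9108 = 15934
Net migration: 0–14 − 190 → 1403; 15–29 − 150 → 3182; 30–44 − 30 → 3153; 45–59 − 60 → 6939; 60+ − 200 → 15734
End of period: [1403, 3182, 3153, 6939, 15734]

3182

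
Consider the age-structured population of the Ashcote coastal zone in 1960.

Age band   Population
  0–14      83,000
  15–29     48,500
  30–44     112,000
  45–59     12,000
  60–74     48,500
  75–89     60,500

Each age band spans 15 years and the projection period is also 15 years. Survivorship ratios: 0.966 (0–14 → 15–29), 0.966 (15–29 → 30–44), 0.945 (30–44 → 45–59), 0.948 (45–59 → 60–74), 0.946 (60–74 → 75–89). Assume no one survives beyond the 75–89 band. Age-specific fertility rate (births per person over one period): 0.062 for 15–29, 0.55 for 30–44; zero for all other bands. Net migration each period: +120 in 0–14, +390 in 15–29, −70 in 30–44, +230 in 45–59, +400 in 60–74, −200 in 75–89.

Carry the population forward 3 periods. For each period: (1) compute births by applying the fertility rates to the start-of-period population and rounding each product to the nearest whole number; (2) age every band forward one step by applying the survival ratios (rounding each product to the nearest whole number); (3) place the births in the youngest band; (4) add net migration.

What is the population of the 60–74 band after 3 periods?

After projecting period 1:
Births: 48500 × 0.062 = 3007, 112000 × 0.55 = 61600 → total 64607
15–29: 83000 × 0.966 = 80178
30–44: 48500 × 0.966 = 46851
45–59: 112000 × 0.945 = 105840
60–74: 12000 × 0.948 = 11376
75–89: 48500 × 0.946 = 45881
Net migration: 0–14 + 120 → 64727; 15–29 + 390 → 80568; 30–44 − 70 → 46781; 45–59 + 230 → 106070; 60–74 + 400 → 11776; 75–89 − 200 → 45681
→ [64727, 80568, 46781, 106070, 11776, 45681]
After projecting period 2:
Births: 80568 × 0.062 = 4995, 46781 × 0.55 = 25730 → total 30725
15–29: 64727 × 0.966 = 62526
30–44: 80568 × 0.966 = 77829
45–59: 46781 × 0.945 = 44208
60–74: 106070 × 0.948 = 100554
75–89: 11776 × 0.946 = 11140
Net migration: 0–14 + 120 → 30845; 15–29 + 390 → 62916; 30–44 − 70 → 77759; 45–59 + 230 → 44438; 60–74 + 400 → 100954; 75–89 − 200 → 10940
→ [30845, 62916, 77759, 44438, 100954, 10940]
After projecting period 3:
Births: 62916 × 0.062 = 3901, 77759 × 0.55 = 42767 → total 46668
15–29: 30845 × 0.966 = 29796
30–44: 62916 × 0.966 = 60777
45–59: 77759 × 0.945 = 73482
60–74: 44438 × 0.948 = 42127
75–89: 100954 × 0.946 = 95502
Net migration: 0–14 + 120 → 46788; 15–29 + 390 → 30186; 30–44 − 70 → 60707; 45–59 + 230 → 73712; 60–74 + 400 → 42527; 75–89 − 200 → 95302
→ [46788, 30186, 60707, 73712, 42527, 95302]

42527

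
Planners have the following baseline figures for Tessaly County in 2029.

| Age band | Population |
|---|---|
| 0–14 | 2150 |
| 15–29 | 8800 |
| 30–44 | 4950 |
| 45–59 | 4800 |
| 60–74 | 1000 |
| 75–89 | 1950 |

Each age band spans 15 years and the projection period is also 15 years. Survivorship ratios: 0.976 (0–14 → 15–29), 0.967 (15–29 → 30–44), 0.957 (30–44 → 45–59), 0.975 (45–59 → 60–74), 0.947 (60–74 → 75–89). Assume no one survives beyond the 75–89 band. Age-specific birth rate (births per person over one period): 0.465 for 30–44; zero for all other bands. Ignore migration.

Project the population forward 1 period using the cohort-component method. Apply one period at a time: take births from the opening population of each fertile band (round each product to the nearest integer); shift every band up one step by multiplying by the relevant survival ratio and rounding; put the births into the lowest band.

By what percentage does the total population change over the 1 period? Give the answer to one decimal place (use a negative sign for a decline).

-1.6

Call the groups 1 to 6, youngest first.
Period 1:
Births: 4950 × 0.465 = 2302
Group 2: 2150 × 0.976 = 2098
Group 3: 8800 × 0.967 = 8510
Group 4: 4950 × 0.957 = 4737
Group 5: 4800 × 0.975 = 4680
Group 6: 1000 × 0.947 = 947
→ [2302, 2098, 8510, 4737, 4680, 947]
Total: 23650 → 23274; change = -376; percentage change = -1.6%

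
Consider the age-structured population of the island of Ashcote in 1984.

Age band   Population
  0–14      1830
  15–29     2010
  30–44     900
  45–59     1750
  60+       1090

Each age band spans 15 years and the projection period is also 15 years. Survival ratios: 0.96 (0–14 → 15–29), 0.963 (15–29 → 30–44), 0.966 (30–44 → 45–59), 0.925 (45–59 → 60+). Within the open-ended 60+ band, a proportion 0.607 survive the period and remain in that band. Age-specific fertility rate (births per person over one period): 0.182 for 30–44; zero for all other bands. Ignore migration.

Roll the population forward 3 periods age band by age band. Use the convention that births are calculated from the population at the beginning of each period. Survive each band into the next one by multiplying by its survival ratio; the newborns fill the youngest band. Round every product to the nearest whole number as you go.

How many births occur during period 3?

Let group 1 be 0–14 through group 5 = 60+.
Period 1.
Births: 900 × 0.182 = 164
Group 2: 1830 × 0.96 = 1757
Group 3: 2010 × 0.963 = 1936
Group 4: 900 × 0.966 = 869
Group 5: 1750 × 0.925 + 1090 × 0.607 = 1619 + 662 = 2281
End of period: [164, 1757, 1936, 869, 2281]
Period 2.
Births: 1936 × 0.182 = 352
Group 2: 164 × 0.96 = 157
Group 3: 1757 × 0.963 = 1692
Group 4: 1936 × 0.966 = 1870
Group 5: 869 × 0.925 + 2281 × 0.607 = 804 + 1385 = 2189
End of period: [352, 157, 1692, 1870, 2189]
Period 3.
Births: 1692 × 0.182 = 308
Group 2: 352 × 0.96 = 338
Group 3: 157 × 0.963 = 151
Group 4: 1692 × 0.966 = 1634
Group 5: 1870 × 0.925 + 2189 × 0.607 = 1730 + 1329 = 3059
End of period: [308, 338, 151, 1634, 3059]

308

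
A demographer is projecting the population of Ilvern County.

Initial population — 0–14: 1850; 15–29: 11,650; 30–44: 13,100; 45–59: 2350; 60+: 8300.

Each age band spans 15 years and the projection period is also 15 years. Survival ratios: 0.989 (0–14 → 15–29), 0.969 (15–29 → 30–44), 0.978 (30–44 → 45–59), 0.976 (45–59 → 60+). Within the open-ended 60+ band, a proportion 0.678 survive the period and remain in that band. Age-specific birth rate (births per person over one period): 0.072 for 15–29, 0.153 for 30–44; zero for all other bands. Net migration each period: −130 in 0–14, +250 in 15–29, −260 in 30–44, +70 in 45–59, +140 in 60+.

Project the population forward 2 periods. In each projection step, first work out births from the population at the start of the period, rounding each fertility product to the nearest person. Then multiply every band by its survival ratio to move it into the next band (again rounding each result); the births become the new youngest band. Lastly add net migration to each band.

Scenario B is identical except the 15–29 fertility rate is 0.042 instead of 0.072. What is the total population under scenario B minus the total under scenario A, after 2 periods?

-409

Numbering the groups 1..5 from youngest to oldest:
— Period 1 —
Births: 11650 * 0.072 = 839  |  13100 * 0.153 = 2004 → total 2843
Group 2: 1850 * 0.989 = 1830
Group 3: 11650 * 0.969 = 11289
Group 4: 13100 * 0.978 = 12812
Group 5: 2350 * 0.976 + 8300 * 0.678 = 2294 + 5627 = 7921
Net migration: Group 1 − 130 → 2713; Group 2 + 250 → 2080; Group 3 − 260 → 11029; Group 4 + 70 → 12882; Group 5 + 140 → 8061
End of period: [2713, 2080, 11029, 12882, 8061]
— Period 2 —
Births: 2080 * 0.072 = 150  |  11029 * 0.153 = 1687 → total 1837
Group 2: 2713 * 0.989 = 2683
Group 3: 2080 * 0.969 = 2016
Group 4: 11029 * 0.978 = 10786
Group 5: 12882 * 0.976 + 8061 * 0.678 = 12573 + 5465 = 18038
Net migration: Group 1 − 130 → 1707; Group 2 + 250 → 2933; Group 3 − 260 → 1756; Group 4 + 70 → 10856; Group 5 + 140 → 18178
End of period: [1707, 2933, 1756, 10856, 18178]
Scenario A total after 2 periods: 35430
Scenario B projection —
— Period 1 —
Births: 11650 * 0.042 = 489  |  13100 * 0.153 = 2004 → total 2493
Group 2: 1850 * 0.989 = 1830
Group 3: 11650 * 0.969 = 11289
Group 4: 13100 * 0.978 = 12812
Group 5: 2350 * 0.976 + 8300 * 0.678 = 2294 + 5627 = 7921
Net migration: Group 1 − 130 → 2363; Group 2 + 250 → 2080; Group 3 − 260 → 11029; Group 4 + 70 → 12882; Group 5 + 140 → 8061
End of period: [2363, 2080, 11029, 12882, 8061]
— Period 2 —
Births: 2080 * 0.042 = 87  |  11029 * 0.153 = 1687 → total 1774
Group 2: 2363 * 0.989 = 2337
Group 3: 2080 * 0.969 = 2016
Group 4: 11029 * 0.978 = 10786
Group 5: 12882 * 0.976 + 8061 * 0.678 = 12573 + 5465 = 18038
Net migration: Group 1 − 130 → 1644; Group 2 + 250 → 2587; Group 3 − 260 → 1756; Group 4 + 70 → 10856; Group 5 + 140 → 18178
End of period: [1644, 2587, 1756, 10856, 18178]
Scenario B total after 2 periods: 35021
Difference B − A = 35021 − 35430 = -409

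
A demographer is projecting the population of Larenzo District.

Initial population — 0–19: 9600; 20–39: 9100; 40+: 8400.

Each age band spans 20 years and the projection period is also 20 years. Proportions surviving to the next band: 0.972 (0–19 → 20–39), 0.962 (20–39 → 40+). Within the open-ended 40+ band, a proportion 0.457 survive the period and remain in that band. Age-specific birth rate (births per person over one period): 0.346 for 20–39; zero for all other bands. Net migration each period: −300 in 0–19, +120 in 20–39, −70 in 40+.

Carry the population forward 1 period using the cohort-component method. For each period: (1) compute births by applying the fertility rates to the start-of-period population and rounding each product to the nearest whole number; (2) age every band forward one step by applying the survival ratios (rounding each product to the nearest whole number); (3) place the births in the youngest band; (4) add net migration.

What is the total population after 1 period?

Call the groups 1 to 3, youngest first.
Period 1.
Births: 9100 × 0.346 = 3149
Group 2: 9600 × 0.972 = 9331
Group 3: 9100 × 0.962 + 8400 × 0.457 = 8754 + 3839 = 12593
Net migration: Group 1 − 300 → 2849; Group 2 + 120 → 9451; Group 3 − 70 → 12523
→ [2849, 9451, 12523]
Total after period 1: 2849 + 9451 + 12523 = 24823

24823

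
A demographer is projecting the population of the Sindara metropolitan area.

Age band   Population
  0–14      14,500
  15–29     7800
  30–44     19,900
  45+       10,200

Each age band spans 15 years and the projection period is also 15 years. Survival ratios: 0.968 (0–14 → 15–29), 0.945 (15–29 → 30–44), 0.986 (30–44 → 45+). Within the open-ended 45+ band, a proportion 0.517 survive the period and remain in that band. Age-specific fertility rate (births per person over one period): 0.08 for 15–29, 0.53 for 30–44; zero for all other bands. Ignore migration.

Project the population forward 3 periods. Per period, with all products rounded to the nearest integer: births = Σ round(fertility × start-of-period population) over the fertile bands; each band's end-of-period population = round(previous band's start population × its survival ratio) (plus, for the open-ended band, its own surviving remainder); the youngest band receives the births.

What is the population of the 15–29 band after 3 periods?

After projecting period 1:
Births: 7800 × 0.08 = 624 ; 19900 × 0.53 = 10547 — total 11171
15–29: 14500 × 0.968 = 14036
30–44: 7800 × 0.945 = 7371
45+: 19900 × 0.986 + 10200 × 0.517 = 19621 + 5273 = 24894
Giving 11171 / 14036 / 7371 / 24894.
After projecting period 2:
Births: 14036 × 0.08 = 1123 ; 7371 × 0.53 = 3907 — total 5030
15–29: 11171 × 0.968 = 10814
30–44: 14036 × 0.945 = 13264
45+: 7371 × 0.986 + 24894 × 0.517 = 7268 + 12870 = 20138
Giving 5030 / 10814 / 13264 / 20138.
After projecting period 3:
Births: 10814 × 0.08 = 865 ; 13264 × 0.53 = 7030 — total 7895
15–29: 5030 × 0.968 = 4869
30–44: 10814 × 0.945 = 10219
45+: 13264 × 0.986 + 20138 × 0.517 = 13078 + 10411 = 23489
Giving 7895 / 4869 / 10219 / 23489.

4869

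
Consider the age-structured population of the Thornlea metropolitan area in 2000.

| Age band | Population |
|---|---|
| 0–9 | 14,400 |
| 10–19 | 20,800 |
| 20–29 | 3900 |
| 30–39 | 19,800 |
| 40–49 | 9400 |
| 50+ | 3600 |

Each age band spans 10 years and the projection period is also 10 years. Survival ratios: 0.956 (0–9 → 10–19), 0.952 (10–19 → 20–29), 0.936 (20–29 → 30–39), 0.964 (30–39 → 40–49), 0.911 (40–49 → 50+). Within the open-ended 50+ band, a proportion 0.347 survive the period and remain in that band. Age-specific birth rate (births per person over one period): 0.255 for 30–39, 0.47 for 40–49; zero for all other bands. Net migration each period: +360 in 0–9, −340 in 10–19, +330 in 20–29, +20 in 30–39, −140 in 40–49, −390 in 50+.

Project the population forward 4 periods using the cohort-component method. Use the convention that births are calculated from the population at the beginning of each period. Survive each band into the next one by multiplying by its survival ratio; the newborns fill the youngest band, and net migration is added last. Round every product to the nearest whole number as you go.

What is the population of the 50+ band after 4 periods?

19413

[period 1]
Births: 19800 * 0.255 = 5049, 9400 * 0.47 = 4418 — total 9467
10–19: 14400 * 0.956 = 13766
20–29: 20800 * 0.952 = 19802
30–39: 3900 * 0.936 = 3650
40–49: 19800 * 0.964 = 19087
50+: 9400 * 0.911 + 3600 * 0.347 = 8563 + 1249 = 9812
Net migration: 0–9 + 360 → 9827; 10–19 − 340 → 13426; 20–29 + 330 → 20132; 30–39 + 20 → 3670; 40–49 − 140 → 18947; 50+ − 390 → 9422
End of period: [9827, 13426, 20132, 3670, 18947, 9422]
[period 2]
Births: 3670 * 0.255 = 936, 18947 * 0.47 = 8905 — total 9841
10–19: 9827 * 0.956 = 9395
20–29: 13426 * 0.952 = 12782
30–39: 20132 * 0.936 = 18844
40–49: 3670 * 0.964 = 3538
50+: 18947 * 0.911 + 9422 * 0.347 = 17261 + 3269 = 20530
Net migration: 0–9 + 360 → 10201; 10–19 − 340 → 9055; 20–29 + 330 → 13112; 30–39 + 20 → 18864; 40–49 − 140 → 3398; 50+ − 390 → 20140
End of period: [10201, 9055, 13112, 18864, 3398, 20140]
[period 3]
Births: 18864 * 0.255 = 4810, 3398 * 0.47 = 1597 — total 6407
10–19: 10201 * 0.956 = 9752
20–29: 9055 * 0.952 = 8620
30–39: 13112 * 0.936 = 12273
40–49: 18864 * 0.964 = 18185
50+: 3398 * 0.911 + 20140 * 0.347 = 3096 + 6989 = 10085
Net migration: 0–9 + 360 → 6767; 10–19 − 340 → 9412; 20–29 + 330 → 8950; 30–39 + 20 → 12293; 40–49 − 140 → 18045; 50+ − 390 → 9695
End of period: [6767, 9412, 8950, 12293, 18045, 9695]
[period 4]
Births: 12293 * 0.255 = 3135, 18045 * 0.47 = 8481 — total 11616
10–19: 6767 * 0.956 = 6469
20–29: 9412 * 0.952 = 8960
30–39: 8950 * 0.936 = 8377
40–49: 12293 * 0.964 = 11850
50+: 18045 * 0.911 + 9695 * 0.347 = 16439 + 3364 = 19803
Net migration: 0–9 + 360 → 11976; 10–19 − 340 → 6129; 20–29 + 330 → 9290; 30–39 + 20 → 8397; 40–49 − 140 → 11710; 50+ − 390 → 19413
End of period: [11976, 6129, 9290, 8397, 11710, 19413]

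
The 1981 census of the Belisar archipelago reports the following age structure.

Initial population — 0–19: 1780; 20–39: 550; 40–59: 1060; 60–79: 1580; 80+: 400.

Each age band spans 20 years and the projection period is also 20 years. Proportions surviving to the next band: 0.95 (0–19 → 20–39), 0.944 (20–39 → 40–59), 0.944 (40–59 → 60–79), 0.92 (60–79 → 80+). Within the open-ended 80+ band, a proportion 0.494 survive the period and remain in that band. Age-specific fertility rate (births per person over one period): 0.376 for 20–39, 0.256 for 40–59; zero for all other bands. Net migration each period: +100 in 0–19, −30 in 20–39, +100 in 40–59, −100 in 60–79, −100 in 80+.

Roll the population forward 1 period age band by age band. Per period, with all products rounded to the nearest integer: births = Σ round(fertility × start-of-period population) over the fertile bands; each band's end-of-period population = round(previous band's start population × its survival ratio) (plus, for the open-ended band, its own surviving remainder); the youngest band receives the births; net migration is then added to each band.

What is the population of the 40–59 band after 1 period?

Period 1.
Births: 550 × 0.376 = 207, 1060 × 0.256 = 271 ⇒ total 478
20–39: 1780 × 0.95 = 1691
40–59: 550 × 0.944 = 519
60–79: 1060 × 0.944 = 1001
80+: 1580 × 0.92 + 400 × 0.494 = 1454 + 198 = 1652
Net migration: 0–19 + 100 → 578; 20–39 − 30 → 1661; 40–59 + 100 → 619; 60–79 − 100 → 901; 80+ − 100 → 1552
→ [578, 1661, 619, 901, 1552]

619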